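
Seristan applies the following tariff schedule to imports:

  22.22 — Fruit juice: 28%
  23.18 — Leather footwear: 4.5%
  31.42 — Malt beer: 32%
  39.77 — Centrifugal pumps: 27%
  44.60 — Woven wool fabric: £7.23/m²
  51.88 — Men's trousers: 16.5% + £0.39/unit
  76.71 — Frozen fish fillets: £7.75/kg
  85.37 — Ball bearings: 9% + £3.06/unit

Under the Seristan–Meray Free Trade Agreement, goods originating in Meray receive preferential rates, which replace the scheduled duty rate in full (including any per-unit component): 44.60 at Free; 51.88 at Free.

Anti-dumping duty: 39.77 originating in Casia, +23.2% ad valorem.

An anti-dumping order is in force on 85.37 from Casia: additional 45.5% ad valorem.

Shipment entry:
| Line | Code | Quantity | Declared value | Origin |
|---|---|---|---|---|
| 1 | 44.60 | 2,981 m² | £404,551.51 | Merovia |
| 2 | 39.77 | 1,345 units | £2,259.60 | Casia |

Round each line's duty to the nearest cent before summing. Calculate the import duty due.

£22,686.95

Line 1 (44.60, Merovia, 2,981 m², £404,551.51):
Base rate for 44.60 is £7.23/m².
44.60 has an FTA preferential rate, but origin Merovia is not Meray; base rate stands.
Duty = 2,981 × £7.23 = £21,552.63.
Line 2 (39.77, Casia, 1,345 units, £2,259.60):
Base rate for 39.77 is 27%.
Additional duty on 39.77 from Casia: +23.2%. Applied ad valorem rate: 27% + 23.2% = 50.2%.
Duty = £2,259.60 × 50.2% = £1,134.32.
Total = £21,552.63 + £1,134.32 = £22,686.95.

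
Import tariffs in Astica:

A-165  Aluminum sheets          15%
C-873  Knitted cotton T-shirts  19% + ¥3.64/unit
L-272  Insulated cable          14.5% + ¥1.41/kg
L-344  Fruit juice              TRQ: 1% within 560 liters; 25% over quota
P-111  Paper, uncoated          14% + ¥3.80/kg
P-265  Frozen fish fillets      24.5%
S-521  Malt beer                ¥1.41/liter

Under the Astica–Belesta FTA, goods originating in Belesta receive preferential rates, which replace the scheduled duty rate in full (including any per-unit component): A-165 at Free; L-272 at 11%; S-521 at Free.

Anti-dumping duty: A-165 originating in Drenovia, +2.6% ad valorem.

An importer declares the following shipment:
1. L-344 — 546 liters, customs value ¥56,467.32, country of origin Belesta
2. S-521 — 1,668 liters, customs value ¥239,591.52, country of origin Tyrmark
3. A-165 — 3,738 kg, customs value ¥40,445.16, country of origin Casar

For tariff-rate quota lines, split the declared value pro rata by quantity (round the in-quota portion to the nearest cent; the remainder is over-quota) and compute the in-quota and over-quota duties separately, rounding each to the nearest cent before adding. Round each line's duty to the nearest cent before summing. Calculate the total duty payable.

¥8,983.32

Line 1 (L-344, Belesta, 546 liters, ¥56,467.32):
Code L-344 is under a tariff-rate quota (threshold 560 liters). Quantity 546 liters is within the quota, so the in-quota rate 1% applies to the full value.
Duty = ¥56,467.32 × 1% = ¥564.67.
Line 2 (S-521, Tyrmark, 1,668 liters, ¥239,591.52):
Base rate for S-521 is ¥1.41/liter.
S-521 has an FTA preferential rate, but origin Tyrmark is not Belesta; base rate stands.
Duty = 1,668 × ¥1.41 = ¥2,351.88.
Line 3 (A-165, Casar, 3,738 kg, ¥40,445.16):
Base rate for A-165 is 15%.
A-165 has an FTA preferential rate, but origin Casar is not Belesta; base rate stands.
The additional-duty order on A-165 targets Drenovia, not Casar; it does not apply.
Duty = ¥40,445.16 × 15% = ¥6,066.77.
Total = ¥564.67 + ¥2,351.88 + ¥6,066.77 = ¥8,983.32.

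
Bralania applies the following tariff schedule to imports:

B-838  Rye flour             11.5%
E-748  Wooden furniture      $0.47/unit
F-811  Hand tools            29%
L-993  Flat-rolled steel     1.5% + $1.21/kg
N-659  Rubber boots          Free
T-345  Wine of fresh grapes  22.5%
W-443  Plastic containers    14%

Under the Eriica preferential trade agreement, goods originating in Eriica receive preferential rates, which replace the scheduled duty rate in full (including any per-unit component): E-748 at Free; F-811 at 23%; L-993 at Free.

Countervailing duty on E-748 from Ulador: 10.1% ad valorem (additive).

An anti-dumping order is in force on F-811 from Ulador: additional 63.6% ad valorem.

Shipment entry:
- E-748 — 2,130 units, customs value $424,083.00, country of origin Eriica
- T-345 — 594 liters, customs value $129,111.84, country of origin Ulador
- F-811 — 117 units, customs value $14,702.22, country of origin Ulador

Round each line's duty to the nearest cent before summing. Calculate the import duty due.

$42,664.42

Line 1 (E-748, Eriica, 2,130 units, $424,083.00):
Base rate for E-748 is $0.47/unit.
Origin Eriica qualifies under the Bralania–Eriica agreement and E-748 is covered: preferential rate Free applies instead.
The additional-duty order on E-748 targets Ulador, not Eriica; it does not apply.
Duty = $424,083.00 × 0% = $0.00.
Line 2 (T-345, Ulador, 594 liters, $129,111.84):
Base rate for T-345 is 22.5%.
Duty = $129,111.84 × 22.5% = $29,050.16.
Line 3 (F-811, Ulador, 117 units, $14,702.22):
Base rate for F-811 is 29%.
F-811 has an FTA preferential rate, but origin Ulador is not Eriica; base rate stands.
Additional duty on F-811 from Ulador: +63.6%. Applied ad valorem rate: 29% + 63.6% = 92.6%.
Duty = $14,702.22 × 92.6% = $13,614.26.
Total = $0.00 + $29,050.16 + $13,614.26 = $42,664.42.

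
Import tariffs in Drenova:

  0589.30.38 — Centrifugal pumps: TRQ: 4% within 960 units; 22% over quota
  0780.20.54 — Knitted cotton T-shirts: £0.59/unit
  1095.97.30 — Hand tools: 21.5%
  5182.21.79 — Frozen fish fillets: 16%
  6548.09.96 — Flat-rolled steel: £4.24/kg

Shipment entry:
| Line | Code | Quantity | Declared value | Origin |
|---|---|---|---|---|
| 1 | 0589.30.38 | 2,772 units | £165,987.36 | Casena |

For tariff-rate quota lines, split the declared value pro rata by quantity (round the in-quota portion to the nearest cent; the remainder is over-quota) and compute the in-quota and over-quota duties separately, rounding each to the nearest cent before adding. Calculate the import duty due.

£26,169.95

Line 1 (0589.30.38, Casena, 2,772 units, £165,987.36):
Code 0589.30.38 is under a tariff-rate quota (threshold 960 units). In-quota: 960 units at 4%; over-quota: 1,812 units at 22%.
Pro-rata value split: in-quota = £165,987.36 × 960/2,772 = £57,484.80; over-quota = £165,987.36 − £57,484.80 = £108,502.56.
In-quota duty = £57,484.80 × 4% = £2,299.39. Over-quota duty = £108,502.56 × 22% = £23,870.56.
Line duty = £2,299.39 + £23,870.56 = £26,169.95.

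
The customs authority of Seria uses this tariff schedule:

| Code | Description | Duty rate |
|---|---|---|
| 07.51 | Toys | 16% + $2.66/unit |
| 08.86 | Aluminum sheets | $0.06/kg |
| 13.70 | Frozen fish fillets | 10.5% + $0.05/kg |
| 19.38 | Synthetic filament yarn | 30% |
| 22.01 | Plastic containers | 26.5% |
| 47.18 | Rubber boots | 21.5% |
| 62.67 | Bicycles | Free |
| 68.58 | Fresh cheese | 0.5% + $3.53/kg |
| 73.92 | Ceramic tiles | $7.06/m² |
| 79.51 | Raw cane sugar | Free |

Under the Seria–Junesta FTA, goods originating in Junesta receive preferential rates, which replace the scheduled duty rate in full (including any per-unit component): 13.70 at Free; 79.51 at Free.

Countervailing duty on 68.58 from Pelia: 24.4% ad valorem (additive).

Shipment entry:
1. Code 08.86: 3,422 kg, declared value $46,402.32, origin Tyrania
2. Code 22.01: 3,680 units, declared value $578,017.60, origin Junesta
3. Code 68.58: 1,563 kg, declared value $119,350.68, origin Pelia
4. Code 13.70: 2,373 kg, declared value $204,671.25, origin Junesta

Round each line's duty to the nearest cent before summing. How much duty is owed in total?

$188,615.69

Line 1 (08.86, Tyrania, 3,422 kg, $46,402.32):
Base rate for 08.86 is $0.06/kg.
Duty = 3,422 × $0.06 = $205.32.
Line 2 (22.01, Junesta, 3,680 units, $578,017.60):
Base rate for 22.01 is 26.5%.
Origin Junesta is the FTA partner but 22.01 is not on the preference list; base rate stands.
Duty = $578,017.60 × 26.5% = $153,174.66.
Line 3 (68.58, Pelia, 1,563 kg, $119,350.68):
Base rate for 68.58 is 0.5% + $3.53/kg.
Additional duty on 68.58 from Pelia: +24.4%. Applied ad valorem rate: 0.5% + 24.4% = 24.9%.
Duty = $119,350.68 × 24.9% + 1,563 × $3.53 = $35,235.71.
Line 4 (13.70, Junesta, 2,373 kg, $204,671.25):
Base rate for 13.70 is 10.5% + $0.05/kg.
Origin Junesta qualifies under the Seria–Junesta agreement and 13.70 is covered: preferential rate Free applies instead.
Duty = $204,671.25 × 0% = $0.00.
Total = $205.32 + $153,174.66 + $35,235.71 + $0.00 = $188,615.69.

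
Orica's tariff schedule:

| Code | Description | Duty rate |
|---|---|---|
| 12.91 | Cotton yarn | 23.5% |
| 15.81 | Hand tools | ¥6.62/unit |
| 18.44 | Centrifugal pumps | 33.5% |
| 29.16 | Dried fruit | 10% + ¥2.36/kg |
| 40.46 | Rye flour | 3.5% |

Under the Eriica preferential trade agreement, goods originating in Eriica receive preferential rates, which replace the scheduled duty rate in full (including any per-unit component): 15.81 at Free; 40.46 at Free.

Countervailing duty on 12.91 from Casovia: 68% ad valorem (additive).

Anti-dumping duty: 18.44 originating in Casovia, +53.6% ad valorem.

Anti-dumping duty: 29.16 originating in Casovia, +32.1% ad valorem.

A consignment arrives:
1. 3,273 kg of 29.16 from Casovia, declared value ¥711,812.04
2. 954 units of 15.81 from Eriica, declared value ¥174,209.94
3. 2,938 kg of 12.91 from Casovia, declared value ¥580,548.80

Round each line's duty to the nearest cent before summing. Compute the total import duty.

¥838,599.30

Line 1 (29.16, Casovia, 3,273 kg, ¥711,812.04):
Base rate for 29.16 is 10% + ¥2.36/kg.
Additional duty on 29.16 from Casovia: +32.1%. Applied ad valorem rate: 10% + 32.1% = 42.1%.
Duty = ¥711,812.04 × 42.1% + 3,273 × ¥2.36 = ¥307,397.15.
Line 2 (15.81, Eriica, 954 units, ¥174,209.94):
Base rate for 15.81 is ¥6.62/unit.
Origin Eriica qualifies under the Orica–Eriica agreement and 15.81 is covered: preferential rate Free applies instead.
Duty = ¥174,209.94 × 0% = ¥0.00.
Line 3 (12.91, Casovia, 2,938 kg, ¥580,548.80):
Base rate for 12.91 is 23.5%.
Additional duty on 12.91 from Casovia: +68%. Applied ad valorem rate: 23.5% + 68% = 91.5%.
Duty = ¥580,548.80 × 91.5% = ¥531,202.15.
Total = ¥307,397.15 + ¥0.00 + ¥531,202.15 = ¥838,599.30.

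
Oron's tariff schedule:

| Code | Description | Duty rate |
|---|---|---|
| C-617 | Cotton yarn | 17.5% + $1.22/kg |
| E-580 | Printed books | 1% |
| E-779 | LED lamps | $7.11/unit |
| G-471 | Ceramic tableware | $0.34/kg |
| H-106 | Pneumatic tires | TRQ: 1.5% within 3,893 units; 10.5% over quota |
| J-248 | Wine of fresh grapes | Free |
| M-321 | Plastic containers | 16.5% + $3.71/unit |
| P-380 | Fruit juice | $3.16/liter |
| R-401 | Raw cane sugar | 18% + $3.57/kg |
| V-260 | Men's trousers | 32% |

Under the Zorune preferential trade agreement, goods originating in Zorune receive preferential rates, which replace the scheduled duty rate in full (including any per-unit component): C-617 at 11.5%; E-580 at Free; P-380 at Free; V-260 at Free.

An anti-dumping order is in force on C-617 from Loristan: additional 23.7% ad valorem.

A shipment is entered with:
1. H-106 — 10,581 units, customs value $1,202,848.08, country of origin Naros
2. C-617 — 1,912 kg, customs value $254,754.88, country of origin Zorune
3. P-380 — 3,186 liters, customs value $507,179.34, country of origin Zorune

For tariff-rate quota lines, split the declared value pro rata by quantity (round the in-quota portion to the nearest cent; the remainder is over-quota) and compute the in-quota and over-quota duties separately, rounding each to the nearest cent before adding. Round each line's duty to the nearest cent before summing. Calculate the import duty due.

Line 1 (H-106, Naros, 10,581 units, $1,202,848.08):
Code H-106 is under a tariff-rate quota (threshold 3,893 units). In-quota: 3,893 units at 1.5%; over-quota: 6,688 units at 10.5%.
Pro-rata value split: in-quota = $1,202,848.08 × 3,893/10,581 = $442,556.24; over-quota = $1,202,848.08 − $442,556.24 = $760,291.84.
In-quota duty = $442,556.24 × 1.5% = $6,638.34. Over-quota duty = $760,291.84 × 10.5% = $79,830.64.
Line duty = $6,638.34 + $79,830.64 = $86,468.98.
Line 2 (C-617, Zorune, 1,912 kg, $254,754.88):
Base rate for C-617 is 17.5% + $1.22/kg.
Origin Zorune qualifies under the Oron–Zorune agreement and C-617 is covered: preferential rate 11.5% applies instead.
The additional-duty order on C-617 targets Loristan, not Zorune; it does not apply.
Duty = $254,754.88 × 11.5% = $29,296.81.
Line 3 (P-380, Zorune, 3,186 liters, $507,179.34):
Base rate for P-380 is $3.16/liter.
Origin Zorune qualifies under the Oron–Zorune agreement and P-380 is covered: preferential rate Free applies instead.
Duty = $507,179.34 × 0% = $0.00.
Total = $86,468.98 + $29,296.81 + $0.00 = $115,765.79.

$115,765.79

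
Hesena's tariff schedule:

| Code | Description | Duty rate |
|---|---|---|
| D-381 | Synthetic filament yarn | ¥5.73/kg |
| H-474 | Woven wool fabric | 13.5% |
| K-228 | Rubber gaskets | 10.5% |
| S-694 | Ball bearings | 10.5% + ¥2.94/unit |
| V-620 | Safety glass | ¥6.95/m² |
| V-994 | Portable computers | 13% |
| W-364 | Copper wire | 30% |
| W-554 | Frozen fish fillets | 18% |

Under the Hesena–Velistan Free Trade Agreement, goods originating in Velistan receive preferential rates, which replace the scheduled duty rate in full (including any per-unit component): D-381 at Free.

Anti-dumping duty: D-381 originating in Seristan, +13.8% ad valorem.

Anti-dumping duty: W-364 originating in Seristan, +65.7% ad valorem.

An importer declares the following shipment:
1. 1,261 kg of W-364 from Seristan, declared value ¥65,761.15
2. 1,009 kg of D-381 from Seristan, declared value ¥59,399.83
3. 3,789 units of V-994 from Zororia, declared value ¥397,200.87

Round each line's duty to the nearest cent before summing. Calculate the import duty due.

¥128,548.28

Line 1 (W-364, Seristan, 1,261 kg, ¥65,761.15):
Base rate for W-364 is 30%.
Additional duty on W-364 from Seristan: +65.7%. Applied ad valorem rate: 30% + 65.7% = 95.7%.
Duty = ¥65,761.15 × 95.7% = ¥62,933.42.
Line 2 (D-381, Seristan, 1,009 kg, ¥59,399.83):
Base rate for D-381 is ¥5.73/kg.
D-381 has an FTA preferential rate, but origin Seristan is not Velistan; base rate stands.
Additional duty on D-381 from Seristan: +13.8% ad valorem. Applied ad valorem rate = 13.8%.
Duty = ¥59,399.83 × 13.8% + 1,009 × ¥5.73 = ¥13,978.75.
Line 3 (V-994, Zororia, 3,789 units, ¥397,200.87):
Base rate for V-994 is 13%.
Duty = ¥397,200.87 × 13% = ¥51,636.11.
Total = ¥62,933.42 + ¥13,978.75 + ¥51,636.11 = ¥128,548.28.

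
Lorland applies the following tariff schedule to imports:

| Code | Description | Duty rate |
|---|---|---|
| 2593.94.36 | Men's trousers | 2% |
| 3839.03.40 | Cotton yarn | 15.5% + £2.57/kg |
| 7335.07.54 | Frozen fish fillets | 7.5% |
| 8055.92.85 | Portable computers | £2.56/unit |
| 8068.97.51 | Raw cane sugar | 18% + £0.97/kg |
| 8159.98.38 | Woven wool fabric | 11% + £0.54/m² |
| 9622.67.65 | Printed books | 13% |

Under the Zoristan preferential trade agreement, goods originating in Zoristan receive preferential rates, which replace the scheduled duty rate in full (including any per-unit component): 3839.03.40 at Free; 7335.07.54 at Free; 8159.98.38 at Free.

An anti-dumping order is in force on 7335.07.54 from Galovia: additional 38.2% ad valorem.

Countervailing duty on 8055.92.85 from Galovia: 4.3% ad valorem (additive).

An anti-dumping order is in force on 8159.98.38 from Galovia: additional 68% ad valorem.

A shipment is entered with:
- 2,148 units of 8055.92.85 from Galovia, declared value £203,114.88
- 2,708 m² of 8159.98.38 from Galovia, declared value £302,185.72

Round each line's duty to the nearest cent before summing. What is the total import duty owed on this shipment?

£254,421.86

Line 1 (8055.92.85, Galovia, 2,148 units, £203,114.88):
Base rate for 8055.92.85 is £2.56/unit.
Additional duty on 8055.92.85 from Galovia: +4.3% ad valorem. Applied ad valorem rate = 4.3%.
Duty = £203,114.88 × 4.3% + 2,148 × £2.56 = £14,232.82.
Line 2 (8159.98.38, Galovia, 2,708 m², £302,185.72):
Base rate for 8159.98.38 is 11% + £0.54/m².
8159.98.38 has an FTA preferential rate, but origin Galovia is not Zoristan; base rate stands.
Additional duty on 8159.98.38 from Galovia: +68%. Applied ad valorem rate: 11% + 68% = 79%.
Duty = £302,185.72 × 79% + 2,708 × £0.54 = £240,189.04.
Total = £14,232.82 + £240,189.04 = £254,421.86.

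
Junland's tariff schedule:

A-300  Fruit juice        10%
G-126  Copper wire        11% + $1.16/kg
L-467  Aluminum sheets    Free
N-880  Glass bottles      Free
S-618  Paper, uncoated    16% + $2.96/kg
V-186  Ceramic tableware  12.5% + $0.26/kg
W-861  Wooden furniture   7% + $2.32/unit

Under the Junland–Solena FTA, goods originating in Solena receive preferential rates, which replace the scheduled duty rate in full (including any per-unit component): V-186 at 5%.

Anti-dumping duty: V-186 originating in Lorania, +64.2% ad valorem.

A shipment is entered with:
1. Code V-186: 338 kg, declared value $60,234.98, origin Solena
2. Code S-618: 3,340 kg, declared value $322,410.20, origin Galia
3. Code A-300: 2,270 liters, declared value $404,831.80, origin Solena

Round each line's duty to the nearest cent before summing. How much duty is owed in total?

$104,966.96

Line 1 (V-186, Solena, 338 kg, $60,234.98):
Base rate for V-186 is 12.5% + $0.26/kg.
Origin Solena qualifies under the Junland–Solena agreement and V-186 is covered: preferential rate 5% applies instead.
The additional-duty order on V-186 targets Lorania, not Solena; it does not apply.
Duty = $60,234.98 × 5% = $3,011.75.
Line 2 (S-618, Galia, 3,340 kg, $322,410.20):
Base rate for S-618 is 16% + $2.96/kg.
Duty = $322,410.20 × 16% + 3,340 × $2.96 = $61,472.03.
Line 3 (A-300, Solena, 2,270 liters, $404,831.80):
Base rate for A-300 is 10%.
Origin Solena is the FTA partner but A-300 is not on the preference list; base rate stands.
Duty = $404,831.80 × 10% = $40,483.18.
Total = $3,011.75 + $61,472.03 + $40,483.18 = $104,966.96.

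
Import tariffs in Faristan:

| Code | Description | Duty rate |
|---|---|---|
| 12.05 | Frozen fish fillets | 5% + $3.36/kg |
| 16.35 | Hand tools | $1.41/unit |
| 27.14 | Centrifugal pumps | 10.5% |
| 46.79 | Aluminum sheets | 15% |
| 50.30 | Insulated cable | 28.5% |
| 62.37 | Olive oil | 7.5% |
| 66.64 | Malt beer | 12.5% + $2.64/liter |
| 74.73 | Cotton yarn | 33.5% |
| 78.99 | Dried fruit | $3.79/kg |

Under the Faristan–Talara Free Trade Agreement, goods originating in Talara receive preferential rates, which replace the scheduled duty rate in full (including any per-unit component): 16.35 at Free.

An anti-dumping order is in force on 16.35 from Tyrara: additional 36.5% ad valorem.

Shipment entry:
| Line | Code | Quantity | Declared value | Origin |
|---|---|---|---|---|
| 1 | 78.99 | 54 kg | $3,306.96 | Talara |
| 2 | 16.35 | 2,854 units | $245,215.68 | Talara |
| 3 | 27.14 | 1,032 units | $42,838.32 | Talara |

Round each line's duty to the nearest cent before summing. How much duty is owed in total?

$4,702.68

Line 1 (78.99, Talara, 54 kg, $3,306.96):
Base rate for 78.99 is $3.79/kg.
Origin Talara is the FTA partner but 78.99 is not on the preference list; base rate stands.
Duty = 54 × $3.79 = $204.66.
Line 2 (16.35, Talara, 2,854 units, $245,215.68):
Base rate for 16.35 is $1.41/unit.
Origin Talara qualifies under the Faristan–Talara agreement and 16.35 is covered: preferential rate Free applies instead.
The additional-duty order on 16.35 targets Tyrara, not Talara; it does not apply.
Duty = $245,215.68 × 0% = $0.00.
Line 3 (27.14, Talara, 1,032 units, $42,838.32):
Base rate for 27.14 is 10.5%.
Origin Talara is the FTA partner but 27.14 is not on the preference list; base rate stands.
Duty = $42,838.32 × 10.5% = $4,498.02.
Total = $204.66 + $0.00 + $4,498.02 = $4,702.68.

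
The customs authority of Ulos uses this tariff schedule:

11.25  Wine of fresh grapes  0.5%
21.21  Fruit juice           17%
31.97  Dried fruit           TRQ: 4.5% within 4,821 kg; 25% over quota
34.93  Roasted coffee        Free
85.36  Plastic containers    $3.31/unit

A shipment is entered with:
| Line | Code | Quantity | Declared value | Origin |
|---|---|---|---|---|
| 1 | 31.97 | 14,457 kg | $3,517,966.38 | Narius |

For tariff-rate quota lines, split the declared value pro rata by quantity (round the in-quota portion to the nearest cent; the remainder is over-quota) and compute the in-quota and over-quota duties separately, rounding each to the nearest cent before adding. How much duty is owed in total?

$638,997.46

Line 1 (31.97, Narius, 14,457 kg, $3,517,966.38):
Code 31.97 is under a tariff-rate quota (threshold 4,821 kg). In-quota: 4,821 kg at 4.5%; over-quota: 9,636 kg at 25%.
Pro-rata value split: in-quota = $3,517,966.38 × 4,821/14,457 = $1,173,142.14; over-quota = $3,517,966.38 − $1,173,142.14 = $2,344,824.24.
In-quota duty = $1,173,142.14 × 4.5% = $52,791.40. Over-quota duty = $2,344,824.24 × 25% = $586,206.06.
Line duty = $52,791.40 + $586,206.06 = $638,997.46.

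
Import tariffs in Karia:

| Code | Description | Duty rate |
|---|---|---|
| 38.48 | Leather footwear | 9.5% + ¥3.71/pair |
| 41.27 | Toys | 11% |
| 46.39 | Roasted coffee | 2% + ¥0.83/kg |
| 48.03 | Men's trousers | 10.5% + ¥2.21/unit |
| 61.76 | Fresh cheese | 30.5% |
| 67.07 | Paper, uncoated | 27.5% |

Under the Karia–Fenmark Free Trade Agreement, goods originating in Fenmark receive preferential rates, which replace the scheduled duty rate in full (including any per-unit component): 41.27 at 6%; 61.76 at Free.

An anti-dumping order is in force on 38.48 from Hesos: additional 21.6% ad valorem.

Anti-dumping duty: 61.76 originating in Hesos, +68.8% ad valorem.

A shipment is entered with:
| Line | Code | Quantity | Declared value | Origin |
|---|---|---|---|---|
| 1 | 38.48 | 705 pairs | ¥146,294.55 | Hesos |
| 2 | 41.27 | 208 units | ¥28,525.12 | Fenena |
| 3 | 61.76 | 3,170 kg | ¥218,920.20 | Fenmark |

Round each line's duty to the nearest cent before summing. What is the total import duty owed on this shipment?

¥51,250.92

Line 1 (38.48, Hesos, 705 pairs, ¥146,294.55):
Base rate for 38.48 is 9.5% + ¥3.71/pair.
Additional duty on 38.48 from Hesos: +21.6%. Applied ad valorem rate: 9.5% + 21.6% = 31.1%.
Duty = ¥146,294.55 × 31.1% + 705 × ¥3.71 = ¥48,113.16.
Line 2 (41.27, Fenena, 208 units, ¥28,525.12):
Base rate for 41.27 is 11%.
41.27 has an FTA preferential rate, but origin Fenena is not Fenmark; base rate stands.
Duty = ¥28,525.12 × 11% = ¥3,137.76.
Line 3 (61.76, Fenmark, 3,170 kg, ¥218,920.20):
Base rate for 61.76 is 30.5%.
Origin Fenmark qualifies under the Karia–Fenmark agreement and 61.76 is covered: preferential rate Free applies instead.
The additional-duty order on 61.76 targets Hesos, not Fenmark; it does not apply.
Duty = ¥218,920.20 × 0% = ¥0.00.
Total = ¥48,113.16 + ¥3,137.76 + ¥0.00 = ¥51,250.92.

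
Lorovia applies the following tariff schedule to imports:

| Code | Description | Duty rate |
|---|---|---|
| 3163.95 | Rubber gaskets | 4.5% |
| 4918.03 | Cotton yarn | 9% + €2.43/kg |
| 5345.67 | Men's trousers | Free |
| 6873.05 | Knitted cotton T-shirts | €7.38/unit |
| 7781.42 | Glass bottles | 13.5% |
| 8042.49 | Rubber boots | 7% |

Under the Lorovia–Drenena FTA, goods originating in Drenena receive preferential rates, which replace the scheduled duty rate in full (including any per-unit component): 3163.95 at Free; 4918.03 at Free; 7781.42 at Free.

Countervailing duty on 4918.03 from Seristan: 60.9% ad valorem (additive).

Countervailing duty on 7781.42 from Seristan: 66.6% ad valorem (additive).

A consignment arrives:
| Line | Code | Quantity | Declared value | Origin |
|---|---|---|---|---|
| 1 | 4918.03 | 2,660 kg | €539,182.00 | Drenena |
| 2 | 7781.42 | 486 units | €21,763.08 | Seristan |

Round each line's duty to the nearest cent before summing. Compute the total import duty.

Line 1 (4918.03, Drenena, 2,660 kg, €539,182.00):
Base rate for 4918.03 is 9% + €2.43/kg.
Origin Drenena qualifies under the Lorovia–Drenena agreement and 4918.03 is covered: preferential rate Free applies instead.
The additional-duty order on 4918.03 targets Seristan, not Drenena; it does not apply.
Duty = €539,182.00 × 0% = €0.00.
Line 2 (7781.42, Seristan, 486 units, €21,763.08):
Base rate for 7781.42 is 13.5%.
7781.42 has an FTA preferential rate, but origin Seristan is not Drenena; base rate stands.
Additional duty on 7781.42 from Seristan: +66.6%. Applied ad valorem rate: 13.5% + 66.6% = 80.1%.
Duty = €21,763.08 × 80.1% = €17,432.23.
Total = €0.00 + €17,432.23 = €17,432.23.

€17,432.23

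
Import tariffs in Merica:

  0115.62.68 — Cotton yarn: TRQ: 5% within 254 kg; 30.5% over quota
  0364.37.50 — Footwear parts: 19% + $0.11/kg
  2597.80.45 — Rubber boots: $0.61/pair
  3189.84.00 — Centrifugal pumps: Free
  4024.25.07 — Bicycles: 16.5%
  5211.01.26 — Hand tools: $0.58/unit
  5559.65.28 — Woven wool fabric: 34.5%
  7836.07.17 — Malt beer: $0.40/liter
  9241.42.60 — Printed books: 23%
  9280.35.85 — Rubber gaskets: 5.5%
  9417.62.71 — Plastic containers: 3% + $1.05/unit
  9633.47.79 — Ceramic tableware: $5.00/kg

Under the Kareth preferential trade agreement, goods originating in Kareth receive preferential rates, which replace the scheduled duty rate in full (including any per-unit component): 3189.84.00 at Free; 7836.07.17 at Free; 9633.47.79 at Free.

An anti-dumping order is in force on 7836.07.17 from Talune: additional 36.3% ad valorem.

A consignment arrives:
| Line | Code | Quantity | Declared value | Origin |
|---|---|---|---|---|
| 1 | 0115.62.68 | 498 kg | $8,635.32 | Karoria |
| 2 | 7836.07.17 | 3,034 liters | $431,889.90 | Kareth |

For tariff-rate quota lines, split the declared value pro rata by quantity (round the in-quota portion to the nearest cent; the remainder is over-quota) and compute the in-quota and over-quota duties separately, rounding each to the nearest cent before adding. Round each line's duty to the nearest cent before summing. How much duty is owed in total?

$1,510.66

Line 1 (0115.62.68, Karoria, 498 kg, $8,635.32):
Code 0115.62.68 is under a tariff-rate quota (threshold 254 kg). In-quota: 254 kg at 5%; over-quota: 244 kg at 30.5%.
Pro-rata value split: in-quota = $8,635.32 × 254/498 = $4,404.36; over-quota = $8,635.32 − $4,404.36 = $4,230.96.
In-quota duty = $4,404.36 × 5% = $220.22. Over-quota duty = $4,230.96 × 30.5% = $1,290.44.
Line duty = $220.22 + $1,290.44 = $1,510.66.
Line 2 (7836.07.17, Kareth, 3,034 liters, $431,889.90):
Base rate for 7836.07.17 is $0.40/liter.
Origin Kareth qualifies under the Merica–Kareth agreement and 7836.07.17 is covered: preferential rate Free applies instead.
The additional-duty order on 7836.07.17 targets Talune, not Kareth; it does not apply.
Duty = $431,889.90 × 0% = $0.00.
Total = $1,510.66 + $0.00 = $1,510.66.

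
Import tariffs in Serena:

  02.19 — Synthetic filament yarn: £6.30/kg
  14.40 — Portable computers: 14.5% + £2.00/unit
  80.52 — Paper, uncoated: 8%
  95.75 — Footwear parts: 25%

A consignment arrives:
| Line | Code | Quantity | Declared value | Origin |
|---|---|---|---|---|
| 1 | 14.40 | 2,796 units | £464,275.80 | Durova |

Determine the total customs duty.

£72,911.99

Line 1 (14.40, Durova, 2,796 units, £464,275.80):
Base rate for 14.40 is 14.5% + £2.00/unit.
Duty = £464,275.80 × 14.5% + 2,796 × £2.00 = £72,911.99.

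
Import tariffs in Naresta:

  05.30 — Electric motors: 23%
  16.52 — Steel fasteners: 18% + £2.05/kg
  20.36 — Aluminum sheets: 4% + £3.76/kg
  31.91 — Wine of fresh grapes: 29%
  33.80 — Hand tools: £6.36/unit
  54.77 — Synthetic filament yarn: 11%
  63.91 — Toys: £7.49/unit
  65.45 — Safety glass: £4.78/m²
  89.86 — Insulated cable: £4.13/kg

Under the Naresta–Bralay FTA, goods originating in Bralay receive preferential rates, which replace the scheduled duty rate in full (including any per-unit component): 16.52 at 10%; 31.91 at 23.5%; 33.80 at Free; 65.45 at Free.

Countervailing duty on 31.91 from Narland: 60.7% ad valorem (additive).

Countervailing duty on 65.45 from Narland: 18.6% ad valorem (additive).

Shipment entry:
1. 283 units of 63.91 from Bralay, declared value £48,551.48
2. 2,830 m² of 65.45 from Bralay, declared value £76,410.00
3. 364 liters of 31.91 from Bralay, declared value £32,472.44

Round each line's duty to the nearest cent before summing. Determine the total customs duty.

Line 1 (63.91, Bralay, 283 units, £48,551.48):
Base rate for 63.91 is £7.49/unit.
Origin Bralay is the FTA partner but 63.91 is not on the preference list; base rate stands.
Duty = 283 × £7.49 = £2,119.67.
Line 2 (65.45, Bralay, 2,830 m², £76,410.00):
Base rate for 65.45 is £4.78/m².
Origin Bralay qualifies under the Naresta–Bralay agreement and 65.45 is covered: preferential rate Free applies instead.
The additional-duty order on 65.45 targets Narland, not Bralay; it does not apply.
Duty = £76,410.00 × 0% = £0.00.
Line 3 (31.91, Bralay, 364 liters, £32,472.44):
Base rate for 31.91 is 29%.
Origin Bralay qualifies under the Naresta–Bralay agreement and 31.91 is covered: preferential rate 23.5% applies instead.
The additional-duty order on 31.91 targets Narland, not Bralay; it does not apply.
Duty = £32,472.44 × 23.5% = £7,631.02.
Total = £2,119.67 + £0.00 + £7,631.02 = £9,750.69.

£9,750.69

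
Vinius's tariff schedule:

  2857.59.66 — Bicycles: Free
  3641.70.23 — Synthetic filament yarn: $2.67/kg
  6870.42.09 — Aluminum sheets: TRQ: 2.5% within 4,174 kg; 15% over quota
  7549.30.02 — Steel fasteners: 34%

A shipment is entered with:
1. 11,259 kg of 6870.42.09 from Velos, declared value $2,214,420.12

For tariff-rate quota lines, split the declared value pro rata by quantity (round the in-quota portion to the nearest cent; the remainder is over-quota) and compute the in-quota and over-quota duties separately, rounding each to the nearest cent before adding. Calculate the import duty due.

$229,545.23

Line 1 (6870.42.09, Velos, 11,259 kg, $2,214,420.12):
Code 6870.42.09 is under a tariff-rate quota (threshold 4,174 kg). In-quota: 4,174 kg at 2.5%; over-quota: 7,085 kg at 15%.
Pro-rata value split: in-quota = $2,214,420.12 × 4,174/11,259 = $820,942.32; over-quota = $2,214,420.12 − $820,942.32 = $1,393,477.80.
In-quota duty = $820,942.32 × 2.5% = $20,523.56. Over-quota duty = $1,393,477.80 × 15% = $209,021.67.
Line duty = $20,523.56 + $209,021.67 = $229,545.23.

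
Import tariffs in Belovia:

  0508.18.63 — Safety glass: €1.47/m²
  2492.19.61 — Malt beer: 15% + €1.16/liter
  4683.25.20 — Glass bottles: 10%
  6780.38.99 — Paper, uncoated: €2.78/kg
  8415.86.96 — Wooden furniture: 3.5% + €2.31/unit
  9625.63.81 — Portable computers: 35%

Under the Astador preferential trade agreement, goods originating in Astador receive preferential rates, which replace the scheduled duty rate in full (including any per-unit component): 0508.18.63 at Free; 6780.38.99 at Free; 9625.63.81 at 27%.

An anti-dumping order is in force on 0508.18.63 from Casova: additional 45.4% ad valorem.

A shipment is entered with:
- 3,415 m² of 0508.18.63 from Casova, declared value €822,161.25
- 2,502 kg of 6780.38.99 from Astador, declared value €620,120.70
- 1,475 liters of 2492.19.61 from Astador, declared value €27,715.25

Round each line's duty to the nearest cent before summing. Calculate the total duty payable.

Line 1 (0508.18.63, Casova, 3,415 m², €822,161.25):
Base rate for 0508.18.63 is €1.47/m².
0508.18.63 has an FTA preferential rate, but origin Casova is not Astador; base rate stands.
Additional duty on 0508.18.63 from Casova: +45.4% ad valorem. Applied ad valorem rate = 45.4%.
Duty = €822,161.25 × 45.4% + 3,415 × €1.47 = €378,281.26.
Line 2 (6780.38.99, Astador, 2,502 kg, €620,120.70):
Base rate for 6780.38.99 is €2.78/kg.
Origin Astador qualifies under the Belovia–Astador agreement and 6780.38.99 is covered: preferential rate Free applies instead.
Duty = €620,120.70 × 0% = €0.00.
Line 3 (2492.19.61, Astador, 1,475 liters, €27,715.25):
Base rate for 2492.19.61 is 15% + €1.16/liter.
Origin Astador is the FTA partner but 2492.19.61 is not on the preference list; base rate stands.
Duty = €27,715.25 × 15% + 1,475 × €1.16 = €5,868.29.
Total = €378,281.26 + €0.00 + €5,868.29 = €384,149.55.

€384,149.55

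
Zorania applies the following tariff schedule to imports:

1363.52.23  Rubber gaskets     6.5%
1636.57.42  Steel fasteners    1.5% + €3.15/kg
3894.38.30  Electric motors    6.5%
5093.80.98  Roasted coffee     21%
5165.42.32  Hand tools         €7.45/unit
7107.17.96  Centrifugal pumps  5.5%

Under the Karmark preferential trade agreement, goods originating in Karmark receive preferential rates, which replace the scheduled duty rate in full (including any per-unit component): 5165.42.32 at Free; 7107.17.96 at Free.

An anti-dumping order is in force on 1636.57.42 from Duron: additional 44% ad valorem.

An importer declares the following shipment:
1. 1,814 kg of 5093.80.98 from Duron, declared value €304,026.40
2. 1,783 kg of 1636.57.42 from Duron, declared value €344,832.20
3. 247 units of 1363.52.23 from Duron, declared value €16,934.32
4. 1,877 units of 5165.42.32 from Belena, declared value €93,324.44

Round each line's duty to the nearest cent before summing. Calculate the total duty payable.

Line 1 (5093.80.98, Duron, 1,814 kg, €304,026.40):
Base rate for 5093.80.98 is 21%.
Duty = €304,026.40 × 21% = €63,845.54.
Line 2 (1636.57.42, Duron, 1,783 kg, €344,832.20):
Base rate for 1636.57.42 is 1.5% + €3.15/kg.
Additional duty on 1636.57.42 from Duron: +44%. Applied ad valorem rate: 1.5% + 44% = 45.5%.
Duty = €344,832.20 × 45.5% + 1,783 × €3.15 = €162,515.10.
Line 3 (1363.52.23, Duron, 247 units, €16,934.32):
Base rate for 1363.52.23 is 6.5%.
Duty = €16,934.32 × 6.5% = €1,100.73.
Line 4 (5165.42.32, Belena, 1,877 units, €93,324.44):
Base rate for 5165.42.32 is €7.45/unit.
5165.42.32 has an FTA preferential rate, but origin Belena is not Karmark; base rate stands.
Duty = 1,877 × €7.45 = €13,983.65.
Total = €63,845.54 + €162,515.10 + €1,100.73 + €13,983.65 = €241,445.02.

€241,445.02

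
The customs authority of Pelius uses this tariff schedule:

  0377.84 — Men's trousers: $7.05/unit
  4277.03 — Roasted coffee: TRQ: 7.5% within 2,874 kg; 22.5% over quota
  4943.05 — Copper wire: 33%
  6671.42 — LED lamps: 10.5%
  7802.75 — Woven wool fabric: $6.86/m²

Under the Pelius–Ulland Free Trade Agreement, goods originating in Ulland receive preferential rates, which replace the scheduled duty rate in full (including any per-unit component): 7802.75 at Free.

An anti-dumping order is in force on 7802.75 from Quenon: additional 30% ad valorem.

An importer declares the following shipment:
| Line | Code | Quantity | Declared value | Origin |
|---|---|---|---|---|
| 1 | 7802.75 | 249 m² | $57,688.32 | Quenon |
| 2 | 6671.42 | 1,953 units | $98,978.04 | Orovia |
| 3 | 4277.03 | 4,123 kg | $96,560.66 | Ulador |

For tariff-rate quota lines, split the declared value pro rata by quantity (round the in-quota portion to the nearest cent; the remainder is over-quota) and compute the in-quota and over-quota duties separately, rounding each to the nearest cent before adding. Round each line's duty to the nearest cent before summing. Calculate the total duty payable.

$41,037.12

Line 1 (7802.75, Quenon, 249 m², $57,688.32):
Base rate for 7802.75 is $6.86/m².
7802.75 has an FTA preferential rate, but origin Quenon is not Ulland; base rate stands.
Additional duty on 7802.75 from Quenon: +30% ad valorem. Applied ad valorem rate = 30%.
Duty = $57,688.32 × 30% + 249 × $6.86 = $19,014.64.
Line 2 (6671.42, Orovia, 1,953 units, $98,978.04):
Base rate for 6671.42 is 10.5%.
Duty = $98,978.04 × 10.5% = $10,392.69.
Line 3 (4277.03, Ulador, 4,123 kg, $96,560.66):
Code 4277.03 is under a tariff-rate quota (threshold 2,874 kg). In-quota: 2,874 kg at 7.5%; over-quota: 1,249 kg at 22.5%.
Pro-rata value split: in-quota = $96,560.66 × 2,874/4,123 = $67,309.08; over-quota = $96,560.66 − $67,309.08 = $29,251.58.
In-quota duty = $67,309.08 × 7.5% = $5,048.18. Over-quota duty = $29,251.58 × 22.5% = $6,581.61.
Line duty = $5,048.18 + $6,581.61 = $11,629.79.
Total = $19,014.64 + $10,392.69 + $11,629.79 = $41,037.12.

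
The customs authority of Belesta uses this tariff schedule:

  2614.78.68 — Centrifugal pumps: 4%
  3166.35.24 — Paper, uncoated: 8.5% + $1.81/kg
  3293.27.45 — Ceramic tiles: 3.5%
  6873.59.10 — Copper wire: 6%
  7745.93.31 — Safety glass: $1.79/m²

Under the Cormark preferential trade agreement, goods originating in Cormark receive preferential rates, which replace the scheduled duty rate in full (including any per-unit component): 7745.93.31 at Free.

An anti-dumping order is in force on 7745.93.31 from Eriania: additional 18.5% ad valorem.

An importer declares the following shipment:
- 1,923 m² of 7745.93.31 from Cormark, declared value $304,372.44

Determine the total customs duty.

$0.00

Line 1 (7745.93.31, Cormark, 1,923 m², $304,372.44):
Base rate for 7745.93.31 is $1.79/m².
Origin Cormark qualifies under the Belesta–Cormark agreement and 7745.93.31 is covered: preferential rate Free applies instead.
The additional-duty order on 7745.93.31 targets Eriania, not Cormark; it does not apply.
Duty = $304,372.44 × 0% = $0.00.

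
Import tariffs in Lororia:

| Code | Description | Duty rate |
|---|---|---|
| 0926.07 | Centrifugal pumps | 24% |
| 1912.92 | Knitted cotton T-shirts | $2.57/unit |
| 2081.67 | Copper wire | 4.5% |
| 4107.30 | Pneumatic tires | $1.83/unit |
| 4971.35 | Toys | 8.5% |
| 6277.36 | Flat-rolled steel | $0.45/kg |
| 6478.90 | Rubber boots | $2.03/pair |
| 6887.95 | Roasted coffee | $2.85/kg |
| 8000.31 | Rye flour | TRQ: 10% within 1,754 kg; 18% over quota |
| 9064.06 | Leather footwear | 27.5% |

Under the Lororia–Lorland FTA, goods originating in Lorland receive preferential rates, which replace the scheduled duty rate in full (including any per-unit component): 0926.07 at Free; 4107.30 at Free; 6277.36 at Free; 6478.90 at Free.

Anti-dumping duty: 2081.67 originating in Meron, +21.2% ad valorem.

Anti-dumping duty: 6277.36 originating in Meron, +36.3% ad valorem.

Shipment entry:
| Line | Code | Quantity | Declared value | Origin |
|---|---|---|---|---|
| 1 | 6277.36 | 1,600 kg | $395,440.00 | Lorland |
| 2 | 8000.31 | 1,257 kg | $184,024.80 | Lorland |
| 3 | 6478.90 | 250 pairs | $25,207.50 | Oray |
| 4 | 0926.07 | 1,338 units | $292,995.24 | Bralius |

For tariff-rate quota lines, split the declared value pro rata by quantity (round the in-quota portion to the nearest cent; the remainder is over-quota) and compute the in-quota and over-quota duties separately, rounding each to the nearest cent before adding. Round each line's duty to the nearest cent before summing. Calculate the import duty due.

Line 1 (6277.36, Lorland, 1,600 kg, $395,440.00):
Base rate for 6277.36 is $0.45/kg.
Origin Lorland qualifies under the Lororia–Lorland agreement and 6277.36 is covered: preferential rate Free applies instead.
The additional-duty order on 6277.36 targets Meron, not Lorland; it does not apply.
Duty = $395,440.00 × 0% = $0.00.
Line 2 (8000.31, Lorland, 1,257 kg, $184,024.80):
Code 8000.31 is under a tariff-rate quota (threshold 1,754 kg). Quantity 1,257 kg is within the quota, so the in-quota rate 10% applies to the full value.
Duty = $184,024.80 × 10% = $18,402.48.
Line 3 (6478.90, Oray, 250 pairs, $25,207.50):
Base rate for 6478.90 is $2.03/pair.
6478.90 has an FTA preferential rate, but origin Oray is not Lorland; base rate stands.
Duty = 250 × $2.03 = $507.50.
Line 4 (0926.07, Bralius, 1,338 units, $292,995.24):
Base rate for 0926.07 is 24%.
0926.07 has an FTA preferential rate, but origin Bralius is not Lorland; base rate stands.
Duty = $292,995.24 × 24% = $70,318.86.
Total = $0.00 + $18,402.48 + $507.50 + $70,318.86 = $89,228.84.

$89,228.84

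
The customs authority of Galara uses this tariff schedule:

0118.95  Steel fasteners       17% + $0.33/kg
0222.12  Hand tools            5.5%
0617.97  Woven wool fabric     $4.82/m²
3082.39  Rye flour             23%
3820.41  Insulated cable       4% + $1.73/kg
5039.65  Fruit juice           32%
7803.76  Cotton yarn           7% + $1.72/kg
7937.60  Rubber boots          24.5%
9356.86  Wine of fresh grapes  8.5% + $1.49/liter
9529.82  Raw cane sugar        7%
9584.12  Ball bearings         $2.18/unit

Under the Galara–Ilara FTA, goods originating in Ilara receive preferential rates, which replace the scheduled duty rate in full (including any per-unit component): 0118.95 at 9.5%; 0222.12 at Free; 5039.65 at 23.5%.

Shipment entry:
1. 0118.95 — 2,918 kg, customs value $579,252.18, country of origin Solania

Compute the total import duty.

$99,435.81

Line 1 (0118.95, Solania, 2,918 kg, $579,252.18):
Base rate for 0118.95 is 17% + $0.33/kg.
0118.95 has an FTA preferential rate, but origin Solania is not Ilara; base rate stands.
Duty = $579,252.18 × 17% + 2,918 × $0.33 = $99,435.81.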